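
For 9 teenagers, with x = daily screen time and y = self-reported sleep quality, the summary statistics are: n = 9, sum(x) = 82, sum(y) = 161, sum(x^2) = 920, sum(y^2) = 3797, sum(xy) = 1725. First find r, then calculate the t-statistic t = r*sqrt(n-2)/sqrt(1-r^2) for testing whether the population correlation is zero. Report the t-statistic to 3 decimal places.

2.253

S_xy = nΣxy − ΣxΣy = 9·1725 − 82·161 = 15525 − 13202 = 2323
S_xx = nΣx² − (Σx)² = 9·920 − 82² = 8280 − 6724 = 1556
S_yy = nΣy² − (Σy)² = 9·3797 − 161² = 34173 − 25921 = 8252
r = S_xy / √(S_xx·S_yy) = 2323 / √(1556·8252) = 2323 / √12840112 = 2323 / 3583.3102 = 0.6483
t = r·√(n−2)/√(1−r²) = 0.6483·√7 / √(1−0.420293) = 1.715241 / 0.761385 = 2.253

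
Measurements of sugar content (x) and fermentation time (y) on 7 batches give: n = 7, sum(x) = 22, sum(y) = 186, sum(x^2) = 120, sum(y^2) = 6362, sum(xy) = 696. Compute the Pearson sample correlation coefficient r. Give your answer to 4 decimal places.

0.4147

S_xy = nΣxy − ΣxΣy = 7·696 − 22·186 = 4872 − 4092 = 780
S_xx = nΣx² − (Σx)² = 7·120 − 22² = 840 − 484 = 356
S_yy = nΣy² − (Σy)² = 7·6362 − 186² = 44534 − 34596 = 9938
r = S_xy / √(S_xx·S_yy) = 780 / √(356·9938) = 780 / √3537928 = 780 / 1880.9381 = 0.4147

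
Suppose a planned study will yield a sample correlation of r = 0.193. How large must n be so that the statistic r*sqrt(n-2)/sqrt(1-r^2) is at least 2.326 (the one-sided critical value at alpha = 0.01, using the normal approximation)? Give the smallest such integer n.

142

Need r·√(n−2)/√(1−r²) ≥ 2.326
√(n−2) ≥ 2.326·√(1−0.037249) / 0.193 = 2.326·0.981199 / 0.193 = 11.8252
n−2 ≥ 139.8354  ⇒  n ≥ 141.8354
Smallest integer n = 142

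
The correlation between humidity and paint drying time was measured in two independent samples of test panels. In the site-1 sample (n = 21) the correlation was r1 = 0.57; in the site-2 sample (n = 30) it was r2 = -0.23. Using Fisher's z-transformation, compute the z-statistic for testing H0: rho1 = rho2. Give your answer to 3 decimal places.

Fisher z-transforms: z1 = atanh(0.57) = 0.647523, z2 = atanh(-0.23) = -0.234189; difference d = 0.881712
Var(d) = 1/18 + 1/27 = 0.0555556 + 0.0370370 = 0.0925926
z = d/√Var(d) = 0.881712 / √0.0925926 = 0.881712 / 0.304290 = 2.898

2.898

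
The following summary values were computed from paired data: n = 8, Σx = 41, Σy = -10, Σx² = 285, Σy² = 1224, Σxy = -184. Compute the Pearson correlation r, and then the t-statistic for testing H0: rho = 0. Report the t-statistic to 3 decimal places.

S_xy = nΣxy − ΣxΣy = 8·(-184) − 41·(-10) = -1472 − (-410) = -1062
S_xx = nΣx² − (Σx)² = 8·285 − 41² = 2280 − 1681 = 599
S_yy = nΣy² − (Σy)² = 8·1224 − (-10)² = 9792 − 100 = 9692
r = S_xy / √(S_xx·S_yy) = -1062 / √(599·9692) = -1062 / √5805508 = -1062 / 2409.4622 = -0.4408
t = r·√(n−2)/√(1−r²) = -0.4408·√6 / √(1−0.194305) = -1.079735 / 0.897605 = -1.203

-1.203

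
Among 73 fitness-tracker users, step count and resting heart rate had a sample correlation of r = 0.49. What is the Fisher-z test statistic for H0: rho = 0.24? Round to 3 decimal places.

z_r = atanh(0.49) = 0.536060,  z_0 = atanh(0.24) = 0.244774
SE = 1/√(n−3) = 1/√70 = 0.119523
z = (z_r − z_0)/SE = (0.536060 − 0.244774) / 0.119523 = 0.291286 / 0.119523 = 2.437

2.437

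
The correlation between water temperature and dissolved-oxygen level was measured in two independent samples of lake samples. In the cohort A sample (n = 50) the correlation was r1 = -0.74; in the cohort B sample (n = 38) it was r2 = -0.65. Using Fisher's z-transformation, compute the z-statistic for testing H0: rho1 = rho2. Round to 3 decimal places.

-0.785

Fisher z-transforms: z1 = atanh(-0.74) = -0.950479, z2 = atanh(-0.65) = -0.775299; difference d = -0.175180
Var(d) = 1/47 + 1/35 = 0.0212766 + 0.0285714 = 0.0498480
z = d/√Var(d) = -0.175180 / √0.0498480 = -0.175180 / 0.223267 = -0.785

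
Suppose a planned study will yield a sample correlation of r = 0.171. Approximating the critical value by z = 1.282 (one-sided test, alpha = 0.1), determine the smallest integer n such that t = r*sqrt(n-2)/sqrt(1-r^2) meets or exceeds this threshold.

57

Need r·√(n−2)/√(1−r²) ≥ 1.282
√(n−2) ≥ 1.282·√(1−0.029241) / 0.171 = 1.282·0.985271 / 0.171 = 7.3867
n−2 ≥ 54.5633  ⇒  n ≥ 56.5633
Smallest integer n = 57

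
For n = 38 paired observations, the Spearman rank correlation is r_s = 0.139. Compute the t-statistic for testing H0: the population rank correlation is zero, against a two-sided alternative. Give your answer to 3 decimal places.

t = r_s·√(n−2) / √(1−r_s²) with r_s = 0.139, n = 38
  = 0.139·√36 / √(1 − 0.019321)
  = 0.139·6.000000 / 0.990292
  = 0.834000 / 0.990292 = 0.842

0.842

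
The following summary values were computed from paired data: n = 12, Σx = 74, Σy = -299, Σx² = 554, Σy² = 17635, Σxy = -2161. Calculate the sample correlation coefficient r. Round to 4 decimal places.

Numerator: nΣxy − (Σx)(Σy) = 12·(-2161) − (74)(-299) = -3806
Denominator: √[(nΣx²−(Σx)²)(nΣy²−(Σy)²)]
  nΣx²−(Σx)² = 12·554 − 5476 = 1172;  nΣy²−(Σy)² = 12·17635 − 89401 = 122219
  √(1172·122219) = √143240668 = 11968.3193
r = -3806 / 11968.3193 = -0.3180

-0.3180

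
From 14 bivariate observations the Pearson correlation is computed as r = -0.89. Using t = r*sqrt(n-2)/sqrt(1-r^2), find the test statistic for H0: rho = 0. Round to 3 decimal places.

1 − r² = 1 − 0.7921 = 0.2079;  √(1−r²) = 0.455961
√(n−2) = √12 = 3.464102
t = r·√(n−2)/√(1−r²) = -0.89 · 3.464102 / 0.455961 = -6.762

-6.762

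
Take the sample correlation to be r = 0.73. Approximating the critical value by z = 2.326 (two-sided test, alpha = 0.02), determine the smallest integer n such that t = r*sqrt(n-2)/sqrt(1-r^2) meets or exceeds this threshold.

7

Need r·√(n−2)/√(1−r²) ≥ 2.326
√(n−2) ≥ 2.326·√(1−0.5329) / 0.73 = 2.326·0.683447 / 0.73 = 2.1777
n−2 ≥ 4.7424  ⇒  n ≥ 6.7424
Smallest integer n = 7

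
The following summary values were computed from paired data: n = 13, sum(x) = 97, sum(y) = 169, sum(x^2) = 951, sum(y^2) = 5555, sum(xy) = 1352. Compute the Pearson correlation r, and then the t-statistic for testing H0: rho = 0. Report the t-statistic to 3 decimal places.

0.347

S_xy = nΣxy − ΣxΣy = 13·1352 − 97·169 = 17576 − 16393 = 1183
S_xx = nΣx² − (Σx)² = 13·951 − 97² = 12363 − 9409 = 2954
S_yy = nΣy² − (Σy)² = 13·5555 − 169² = 72215 − 28561 = 43654
r = S_xy / √(S_xx·S_yy) = 1183 / √(2954·43654) = 1183 / √128953916 = 1183 / 11355.7878 = 0.1042
t = r·√(n−2)/√(1−r²) = 0.1042·√11 / √(1−0.010858) = 0.345592 / 0.994556 = 0.347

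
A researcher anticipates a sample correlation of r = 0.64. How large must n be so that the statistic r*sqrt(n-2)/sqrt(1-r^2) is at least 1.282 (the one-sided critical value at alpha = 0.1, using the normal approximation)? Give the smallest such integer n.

5

r√(n−2)/√(1−r²) ≥ 1.282  ⇔  n−2 ≥ (1.282)²·(1−r²)/r²
(1−r²)/r² = (1−0.4096)/0.4096 = 1.4414
n ≥ 2 + 1.643524·1.4414 = 2 + 2.3690 = 4.3690
⌈4.3690⌉ = 5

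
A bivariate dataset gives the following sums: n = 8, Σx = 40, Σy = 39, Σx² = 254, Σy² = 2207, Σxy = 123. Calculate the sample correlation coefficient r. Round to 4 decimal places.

S_xy = nΣxy − ΣxΣy = 8·123 − 40·39 = 984 − 1560 = -576
S_xx = nΣx² − (Σx)² = 8·254 − 40² = 2032 − 1600 = 432
S_yy = nΣy² − (Σy)² = 8·2207 − 39² = 17656 − 1521 = 16135
r = S_xy / √(S_xx·S_yy) = -576 / √(432·16135) = -576 / √6970320 = -576 / 2640.1364 = -0.2182

-0.2182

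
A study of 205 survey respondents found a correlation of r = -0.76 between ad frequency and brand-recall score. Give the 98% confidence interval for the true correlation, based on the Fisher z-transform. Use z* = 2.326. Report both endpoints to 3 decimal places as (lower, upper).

Fisher z: z_r = atanh(r) = ½·ln((1+(-0.76))/(1−(-0.76))) = -0.996215
SE(z) = 1/√(n−3) = 1/√202 = 0.070360
98% ⇒ z* = 2.326; margin = 2.326·0.070360 = 0.163657
CI on z-scale: (-1.159872, -0.832558)
Back-transform: tanh(-1.159872) = -0.820998, tanh(-0.832558) = -0.681847

(-0.821, -0.682)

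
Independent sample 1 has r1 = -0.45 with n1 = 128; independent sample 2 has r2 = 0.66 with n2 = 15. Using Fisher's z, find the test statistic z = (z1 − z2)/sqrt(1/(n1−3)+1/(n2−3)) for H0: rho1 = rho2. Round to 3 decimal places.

Fisher z-transforms: z1 = atanh(-0.45) = -0.484700, z2 = atanh(0.66) = 0.792814; difference d = -1.277514
Var(d) = 1/125 + 1/12 = 0.0080000 + 0.0833333 = 0.0913333
z = d/√Var(d) = -1.277514 / √0.0913333 = -1.277514 / 0.302214 = -4.227

-4.227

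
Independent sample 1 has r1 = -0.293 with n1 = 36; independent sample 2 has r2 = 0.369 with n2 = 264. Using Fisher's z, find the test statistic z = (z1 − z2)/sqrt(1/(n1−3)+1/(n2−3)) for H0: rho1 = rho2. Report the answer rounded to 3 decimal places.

z1 = atanh(-0.293) = -0.301845,  z2 = atanh(0.369) = 0.387265
SE = √(1/(n1−3) + 1/(n2−3)) = √(1/33 + 1/261) = √(0.0303030 + 0.0038314) = √0.0341344 = 0.184755
z = (z1 − z2)/SE = (-0.301845 − 0.387265) / 0.184755 = -0.689110 / 0.184755 = -3.730

-3.730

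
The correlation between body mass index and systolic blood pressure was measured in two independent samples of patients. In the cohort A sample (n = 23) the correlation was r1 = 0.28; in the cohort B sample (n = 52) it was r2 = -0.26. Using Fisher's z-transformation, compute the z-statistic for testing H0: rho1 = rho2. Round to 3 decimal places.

2.087

Fisher z-transforms: z1 = atanh(0.28) = 0.287682, z2 = atanh(-0.26) = -0.266108; difference d = 0.553790
Var(d) = 1/20 + 1/49 = 0.0500000 + 0.0204082 = 0.0704082
z = d/√Var(d) = 0.553790 / √0.0704082 = 0.553790 / 0.265345 = 2.087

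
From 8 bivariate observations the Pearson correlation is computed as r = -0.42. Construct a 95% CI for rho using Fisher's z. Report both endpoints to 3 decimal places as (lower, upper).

Fisher z: z_r = atanh(r) = ½·ln((1+(-0.42))/(1−(-0.42))) = -0.447692
SE(z) = 1/√(n−3) = 1/√5 = 0.447214
95% ⇒ z* = 1.960; margin = 1.960·0.447214 = 0.876539
CI on z-scale: (-1.324231, 0.428847)
Back-transform: tanh(-1.324231) = -0.867832, tanh(0.428847) = 0.404357

(-0.868, 0.404)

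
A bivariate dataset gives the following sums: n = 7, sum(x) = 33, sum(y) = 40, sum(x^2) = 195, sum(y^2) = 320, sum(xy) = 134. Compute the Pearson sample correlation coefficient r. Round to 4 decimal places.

-0.9089

S_xy = nΣxy − ΣxΣy = 7·134 − 33·40 = 938 − 1320 = -382
S_xx = nΣx² − (Σx)² = 7·195 − 33² = 1365 − 1089 = 276
S_yy = nΣy² − (Σy)² = 7·320 − 40² = 2240 − 1600 = 640
r = S_xy / √(S_xx·S_yy) = -382 / √(276·640) = -382 / √176640 = -382 / 420.2856 = -0.9089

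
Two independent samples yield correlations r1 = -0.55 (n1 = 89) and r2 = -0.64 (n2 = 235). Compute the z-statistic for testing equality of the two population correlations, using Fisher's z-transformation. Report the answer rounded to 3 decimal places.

1.107

z1 = atanh(-0.55) = -0.618381,  z2 = atanh(-0.64) = -0.758174
SE = √(1/(n1−3) + 1/(n2−3)) = √(1/86 + 1/232) = √(0.0116279 + 0.0043103) = √0.0159382 = 0.126247
z = (z1 − z2)/SE = (-0.618381 − (-0.758174)) / 0.126247 = 0.139793 / 0.126247 = 1.107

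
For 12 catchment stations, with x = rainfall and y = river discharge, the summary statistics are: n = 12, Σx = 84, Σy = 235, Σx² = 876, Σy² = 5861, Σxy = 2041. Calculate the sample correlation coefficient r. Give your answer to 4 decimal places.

Numerator: nΣxy − (Σx)(Σy) = 12·2041 − (84)(235) = 4752
Denominator: √[(nΣx²−(Σx)²)(nΣy²−(Σy)²)]
  nΣx²−(Σx)² = 12·876 − 7056 = 3456;  nΣy²−(Σy)² = 12·5861 − 55225 = 15107
  √(3456·15107) = √52209792 = 7225.6344
r = 4752 / 7225.6344 = 0.6577

0.6577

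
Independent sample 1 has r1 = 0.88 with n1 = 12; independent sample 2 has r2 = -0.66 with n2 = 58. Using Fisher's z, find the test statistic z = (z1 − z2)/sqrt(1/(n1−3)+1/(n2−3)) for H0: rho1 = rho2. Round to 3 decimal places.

z1 = atanh(0.88) = 1.375768,  z2 = atanh(-0.66) = -0.792814
SE = √(1/(n1−3) + 1/(n2−3)) = √(1/9 + 1/55) = √(0.1111111 + 0.0181818) = √0.1292929 = 0.359573
z = (z1 − z2)/SE = (1.375768 − (-0.792814)) / 0.359573 = 2.168582 / 0.359573 = 6.031

6.031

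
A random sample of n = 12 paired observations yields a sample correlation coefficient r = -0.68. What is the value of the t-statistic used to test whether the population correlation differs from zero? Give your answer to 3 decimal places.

t = r·√(n−2) / √(1−r²) with r = -0.68, n = 12
  = -0.68·√10 / √(1 − 0.4624)
  = -0.68·3.162278 / 0.733212
  = -2.150349 / 0.733212 = -2.933

-2.933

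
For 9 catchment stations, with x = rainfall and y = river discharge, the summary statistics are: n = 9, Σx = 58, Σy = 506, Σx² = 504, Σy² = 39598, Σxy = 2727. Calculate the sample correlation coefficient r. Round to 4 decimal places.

Numerator: nΣxy − (Σx)(Σy) = 9·2727 − (58)(506) = -4805
Denominator: √[(nΣx²−(Σx)²)(nΣy²−(Σy)²)]
  nΣx²−(Σx)² = 9·504 − 3364 = 1172;  nΣy²−(Σy)² = 9·39598 − 256036 = 100346
  √(1172·100346) = √117605512 = 10844.6075
r = -4805 / 10844.6075 = -0.4431

-0.4431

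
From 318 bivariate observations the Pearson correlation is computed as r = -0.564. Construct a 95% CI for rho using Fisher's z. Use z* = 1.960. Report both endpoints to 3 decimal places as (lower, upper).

(-0.635, -0.484)

z_r = atanh(-0.564) = -0.638680;  SE = 1/√(n−3) = 1/√315 = 0.056344
z-limits: -0.638680 ± 1.960·0.056344 = -0.638680 ± 0.110434 = [-0.749114, -0.528246]
ρ-limits: (tanh -0.749114, tanh -0.528246) = (-0.635, -0.484)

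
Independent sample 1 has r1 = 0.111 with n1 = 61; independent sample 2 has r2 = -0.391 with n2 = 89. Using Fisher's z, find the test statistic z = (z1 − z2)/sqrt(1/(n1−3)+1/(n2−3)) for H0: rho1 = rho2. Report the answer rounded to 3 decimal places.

Fisher z-transforms: z1 = atanh(0.111) = 0.111459, z2 = atanh(-0.391) = -0.412980; difference d = 0.524439
Var(d) = 1/58 + 1/86 = 0.0172414 + 0.0116279 = 0.0288693
z = d/√Var(d) = 0.524439 / √0.0288693 = 0.524439 / 0.169910 = 3.087

3.087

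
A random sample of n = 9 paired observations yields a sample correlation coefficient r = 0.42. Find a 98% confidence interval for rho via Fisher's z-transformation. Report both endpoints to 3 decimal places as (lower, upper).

Fisher z: z_r = atanh(r) = ½·ln((1+0.42)/(1−0.42)) = 0.447692
SE(z) = 1/√(n−3) = 1/√6 = 0.408248
98% ⇒ z* = 2.326; margin = 2.326·0.408248 = 0.949585
CI on z-scale: (-0.501893, 1.397277)
Back-transform: tanh(-0.501893) = -0.463605, tanh(1.397277) = 0.884762

(-0.464, 0.885)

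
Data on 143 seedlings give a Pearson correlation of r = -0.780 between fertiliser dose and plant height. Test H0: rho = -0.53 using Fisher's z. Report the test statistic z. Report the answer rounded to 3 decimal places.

-5.386

Fisher z: atanh(-0.780) = -1.045371, atanh(-0.53) = -0.590145
z = (z_r − z_0)·√(n−3) = (-1.045371 − (-0.590145))·√140 = -0.455226 · 11.832160 = -5.386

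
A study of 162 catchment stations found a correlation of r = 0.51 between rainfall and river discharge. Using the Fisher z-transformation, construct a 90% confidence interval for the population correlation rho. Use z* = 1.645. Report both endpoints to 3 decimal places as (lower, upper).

z_r = atanh(0.51) = 0.562730;  SE = 1/√(n−3) = 1/√159 = 0.079305
z-limits: 0.562730 ± 1.645·0.079305 = 0.562730 ± 0.130457 = [0.432273, 0.693187]
ρ-limits: (tanh 0.432273, tanh 0.693187) = (0.407, 0.600)

(0.407, 0.600)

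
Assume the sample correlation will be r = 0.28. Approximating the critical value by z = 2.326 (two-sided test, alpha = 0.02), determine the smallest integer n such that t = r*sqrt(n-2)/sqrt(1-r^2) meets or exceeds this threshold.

66

r√(n−2)/√(1−r²) ≥ 2.326  ⇔  n−2 ≥ (2.326)²·(1−r²)/r²
(1−r²)/r² = (1−0.0784)/0.0784 = 11.7551
n ≥ 2 + 5.410276·11.7551 = 2 + 63.5983 = 65.5983
⌈65.5983⌉ = 66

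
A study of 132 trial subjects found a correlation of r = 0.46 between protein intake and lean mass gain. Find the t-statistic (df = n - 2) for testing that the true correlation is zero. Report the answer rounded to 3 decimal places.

5.907

t = r·√(n−2) / √(1−r²) with r = 0.46, n = 132
  = 0.46·√130 / √(1 − 0.2116)
  = 0.46·11.401754 / 0.887919
  = 5.244807 / 0.887919 = 5.907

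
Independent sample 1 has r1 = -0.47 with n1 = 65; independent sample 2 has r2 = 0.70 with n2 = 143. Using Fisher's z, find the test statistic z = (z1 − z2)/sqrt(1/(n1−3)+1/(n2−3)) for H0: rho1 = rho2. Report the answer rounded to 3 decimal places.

-9.029

z1 = atanh(-0.47) = -0.510070,  z2 = atanh(0.70) = 0.867301
SE = √(1/(n1−3) + 1/(n2−3)) = √(1/62 + 1/140) = √(0.0161290 + 0.0071429) = √0.0232719 = 0.152551
z = (z1 − z2)/SE = (-0.510070 − 0.867301) / 0.152551 = -1.377371 / 0.152551 = -9.029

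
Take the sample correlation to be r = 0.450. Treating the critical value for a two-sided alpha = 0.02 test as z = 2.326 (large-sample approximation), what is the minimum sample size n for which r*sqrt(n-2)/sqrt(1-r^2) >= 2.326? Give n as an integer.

r√(n−2)/√(1−r²) ≥ 2.326  ⇔  n−2 ≥ (2.326)²·(1−r²)/r²
(1−r²)/r² = (1−0.202500)/0.202500 = 3.9383
n ≥ 2 + 5.410276·3.9383 = 2 + 21.3073 = 23.3073
⌈23.3073⌉ = 24

24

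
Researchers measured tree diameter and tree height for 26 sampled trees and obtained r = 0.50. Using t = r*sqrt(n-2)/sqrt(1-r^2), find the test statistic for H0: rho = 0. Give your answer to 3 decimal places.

1 − r² = 1 − 0.2500 = 0.7500;  √(1−r²) = 0.866025
√(n−2) = √24 = 4.898979
t = r·√(n−2)/√(1−r²) = 0.50 · 4.898979 / 0.866025 = 2.828

2.828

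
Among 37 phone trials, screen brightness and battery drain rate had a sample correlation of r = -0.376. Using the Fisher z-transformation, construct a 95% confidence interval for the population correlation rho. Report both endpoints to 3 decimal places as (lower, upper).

(-0.624, -0.059)

z_r = atanh(-0.376) = -0.395393;  SE = 1/√(n−3) = 1/√34 = 0.171499
z-limits: -0.395393 ± 1.960·0.171499 = -0.395393 ± 0.336138 = [-0.731531, -0.059255]
ρ-limits: (tanh -0.731531, tanh -0.059255) = (-0.624, -0.059)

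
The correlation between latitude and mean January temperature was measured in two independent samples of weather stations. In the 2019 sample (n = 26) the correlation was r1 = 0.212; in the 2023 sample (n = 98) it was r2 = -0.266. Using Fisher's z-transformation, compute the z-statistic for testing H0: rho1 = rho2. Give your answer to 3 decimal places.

z1 = atanh(0.212) = 0.215265,  z2 = atanh(-0.266) = -0.272554
SE = √(1/(n1−3) + 1/(n2−3)) = √(1/23 + 1/95) = √(0.0434783 + 0.0105263) = √0.0540046 = 0.232389
z = (z1 − z2)/SE = (0.215265 − (-0.272554)) / 0.232389 = 0.487819 / 0.232389 = 2.099

2.099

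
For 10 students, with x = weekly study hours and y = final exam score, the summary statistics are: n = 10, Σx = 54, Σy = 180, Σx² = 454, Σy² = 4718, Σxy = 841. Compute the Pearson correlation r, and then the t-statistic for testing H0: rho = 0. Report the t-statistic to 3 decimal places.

Numerator: nΣxy − (Σx)(Σy) = 10·841 − (54)(180) = -1310
Denominator: √[(nΣx²−(Σx)²)(nΣy²−(Σy)²)]
  nΣx²−(Σx)² = 10·454 − 2916 = 1624;  nΣy²−(Σy)² = 10·4718 − 32400 = 14780
  √(1624·14780) = √24002720 = 4899.2571
r = -1310 / 4899.2571 = -0.2674
t = r·√(n−2)/√(1−r²) = -0.2674·√8 / √(1−0.071503) = -0.756321 / 0.963585 = -0.785

-0.785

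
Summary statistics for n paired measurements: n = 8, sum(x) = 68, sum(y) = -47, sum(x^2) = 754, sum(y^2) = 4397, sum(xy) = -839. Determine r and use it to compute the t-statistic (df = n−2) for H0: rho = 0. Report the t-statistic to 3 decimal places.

S_xy = nΣxy − ΣxΣy = 8·(-839) − 68·(-47) = -6712 − (-3196) = -3516
S_xx = nΣx² − (Σx)² = 8·754 − 68² = 6032 − 4624 = 1408
S_yy = nΣy² − (Σy)² = 8·4397 − (-47)² = 35176 − 2209 = 32967
r = S_xy / √(S_xx·S_yy) = -3516 / √(1408·32967) = -3516 / √46417536 = -3516 / 6813.0416 = -0.5161
t = r·√(n−2)/√(1−r²) = -0.5161·√6 / √(1−0.266359) = -1.264182 / 0.856528 = -1.476

-1.476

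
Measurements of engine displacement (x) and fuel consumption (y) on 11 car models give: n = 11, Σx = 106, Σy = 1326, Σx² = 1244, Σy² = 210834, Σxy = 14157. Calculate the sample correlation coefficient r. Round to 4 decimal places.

S_xy = nΣxy − ΣxΣy = 11·14157 − 106·1326 = 155727 − 140556 = 15171
S_xx = nΣx² − (Σx)² = 11·1244 − 106² = 13684 − 11236 = 2448
S_yy = nΣy² − (Σy)² = 11·210834 − 1326² = 2319174 − 1758276 = 560898
r = S_xy / √(S_xx·S_yy) = 15171 / √(2448·560898) = 15171 / √1373078304 = 15171 / 37055.0712 = 0.4094

0.4094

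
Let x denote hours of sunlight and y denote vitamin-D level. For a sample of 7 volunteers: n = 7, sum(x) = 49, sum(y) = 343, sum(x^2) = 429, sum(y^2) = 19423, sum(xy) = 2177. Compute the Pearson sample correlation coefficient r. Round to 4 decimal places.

Numerator: nΣxy − (Σx)(Σy) = 7·2177 − (49)(343) = -1568
Denominator: √[(nΣx²−(Σx)²)(nΣy²−(Σy)²)]
  nΣx²−(Σx)² = 7·429 − 2401 = 602;  nΣy²−(Σy)² = 7·19423 − 117649 = 18312
  √(602·18312) = √11023824 = 3320.2145
r = -1568 / 3320.2145 = -0.4723

-0.4723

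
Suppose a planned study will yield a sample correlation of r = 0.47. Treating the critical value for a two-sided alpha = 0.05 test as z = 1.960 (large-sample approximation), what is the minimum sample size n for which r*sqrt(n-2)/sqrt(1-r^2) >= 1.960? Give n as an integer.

16

r√(n−2)/√(1−r²) ≥ 1.960  ⇔  n−2 ≥ (1.960)²·(1−r²)/r²
(1−r²)/r² = (1−0.2209)/0.2209 = 3.5269
n ≥ 2 + 3.8416·3.5269 = 2 + 13.5489 = 15.5489
⌈15.5489⌉ = 16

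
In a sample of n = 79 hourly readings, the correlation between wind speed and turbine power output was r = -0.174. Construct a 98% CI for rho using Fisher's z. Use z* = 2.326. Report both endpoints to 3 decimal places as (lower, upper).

(-0.416, 0.091)

z_r = atanh(-0.174) = -0.175789;  SE = 1/√(n−3) = 1/√76 = 0.114708
z-limits: -0.175789 ± 2.326·0.114708 = -0.175789 ± 0.266811 = [-0.442600, 0.091022]
ρ-limits: (tanh -0.442600, tanh 0.091022) = (-0.416, 0.091)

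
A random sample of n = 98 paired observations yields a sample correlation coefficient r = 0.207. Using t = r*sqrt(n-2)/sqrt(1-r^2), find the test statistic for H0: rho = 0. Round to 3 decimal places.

2.073

1 − r² = 1 − 0.042849 = 0.957151;  √(1−r²) = 0.978341
√(n−2) = √96 = 9.797959
t = r·√(n−2)/√(1−r²) = 0.207 · 9.797959 / 0.978341 = 2.073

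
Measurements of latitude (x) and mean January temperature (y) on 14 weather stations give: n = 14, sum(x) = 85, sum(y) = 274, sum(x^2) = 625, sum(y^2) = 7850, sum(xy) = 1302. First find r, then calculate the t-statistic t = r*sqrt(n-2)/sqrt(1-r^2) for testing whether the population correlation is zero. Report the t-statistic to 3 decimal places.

S_xy = nΣxy − ΣxΣy = 14·1302 − 85·274 = 18228 − 23290 = -5062
S_xx = nΣx² − (Σx)² = 14·625 − 85² = 8750 − 7225 = 1525
S_yy = nΣy² − (Σy)² = 14·7850 − 274² = 109900 − 75076 = 34824
r = S_xy / √(S_xx·S_yy) = -5062 / √(1525·34824) = -5062 / √53106600 = -5062 / 7287.4275 = -0.6946
t = r·√(n−2)/√(1−r²) = -0.6946·√12 / √(1−0.482469) = -2.406165 / 0.719396 = -3.345

-3.345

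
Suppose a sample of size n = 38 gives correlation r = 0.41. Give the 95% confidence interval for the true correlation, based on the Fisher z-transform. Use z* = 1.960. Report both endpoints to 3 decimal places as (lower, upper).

(0.104, 0.645)

z_r = atanh(0.41) = 0.435611;  SE = 1/√(n−3) = 1/√35 = 0.169031
z-limits: 0.435611 ± 1.960·0.169031 = 0.435611 ± 0.331301 = [0.104310, 0.766912]
ρ-limits: (tanh 0.104310, tanh 0.766912) = (0.104, 0.645)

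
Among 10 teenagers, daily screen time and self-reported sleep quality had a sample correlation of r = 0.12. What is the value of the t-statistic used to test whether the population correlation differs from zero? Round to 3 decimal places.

0.342

1 − r² = 1 − 0.0144 = 0.9856;  √(1−r²) = 0.992774
√(n−2) = √8 = 2.828427
t = r·√(n−2)/√(1−r²) = 0.12 · 2.828427 / 0.992774 = 0.342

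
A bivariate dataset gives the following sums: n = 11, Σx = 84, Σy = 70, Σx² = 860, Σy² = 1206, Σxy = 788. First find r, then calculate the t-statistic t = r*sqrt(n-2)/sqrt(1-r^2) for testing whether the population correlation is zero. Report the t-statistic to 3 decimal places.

S_xy = nΣxy − ΣxΣy = 11·788 − 84·70 = 8668 − 5880 = 2788
S_xx = nΣx² − (Σx)² = 11·860 − 84² = 9460 − 7056 = 2404
S_yy = nΣy² − (Σy)² = 11·1206 − 70² = 13266 − 4900 = 8366
r = S_xy / √(S_xx·S_yy) = 2788 / √(2404·8366) = 2788 / √20111864 = 2788 / 4484.6253 = 0.6217
t = r·√(n−2)/√(1−r²) = 0.6217·√9 / √(1−0.386511) = 1.865100 / 0.783255 = 2.381

2.381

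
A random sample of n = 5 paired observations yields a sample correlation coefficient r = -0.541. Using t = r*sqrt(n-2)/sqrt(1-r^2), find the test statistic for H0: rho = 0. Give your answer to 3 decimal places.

-1.114

t = r·√(n−2) / √(1−r²) with r = -0.541, n = 5
  = -0.541·√3 / √(1 − 0.292681)
  = -0.541·1.732051 / 0.841023
  = -0.937040 / 0.841023 = -1.114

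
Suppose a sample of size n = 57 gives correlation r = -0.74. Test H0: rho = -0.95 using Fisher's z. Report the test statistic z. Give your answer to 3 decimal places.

6.476

Fisher z: atanh(-0.74) = -0.950479, atanh(-0.95) = -1.831781
z = (z_r − z_0)·√(n−3) = (-0.950479 − (-1.831781))·√54 = 0.881302 · 7.348469 = 6.476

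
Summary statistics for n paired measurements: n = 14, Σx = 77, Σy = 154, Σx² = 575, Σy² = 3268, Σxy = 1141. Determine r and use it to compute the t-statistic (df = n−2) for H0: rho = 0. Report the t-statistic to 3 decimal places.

S_xy = nΣxy − ΣxΣy = 14·1141 − 77·154 = 15974 − 11858 = 4116
S_xx = nΣx² − (Σx)² = 14·575 − 77² = 8050 − 5929 = 2121
S_yy = nΣy² − (Σy)² = 14·3268 − 154² = 45752 − 23716 = 22036
r = S_xy / √(S_xx·S_yy) = 4116 / √(2121·22036) = 4116 / √46738356 = 4116 / 6836.5456 = 0.6021
t = r·√(n−2)/√(1−r²) = 0.6021·√12 / √(1−0.362524) = 2.085736 / 0.798421 = 2.612

2.612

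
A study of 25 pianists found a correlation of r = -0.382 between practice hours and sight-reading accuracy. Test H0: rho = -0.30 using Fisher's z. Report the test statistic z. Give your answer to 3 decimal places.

Fisher z: atanh(-0.382) = -0.402399, atanh(-0.30) = -0.309520
z = (z_r − z_0)·√(n−3) = (-0.402399 − (-0.309520))·√22 = -0.092879 · 4.690416 = -0.436

-0.436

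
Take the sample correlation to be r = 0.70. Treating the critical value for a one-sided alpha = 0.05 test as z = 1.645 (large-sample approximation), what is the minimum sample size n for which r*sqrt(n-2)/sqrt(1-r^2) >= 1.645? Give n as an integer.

Need r·√(n−2)/√(1−r²) ≥ 1.645
√(n−2) ≥ 1.645·√(1−0.4900) / 0.70 = 1.645·0.714143 / 0.70 = 1.6782
n−2 ≥ 2.8164  ⇒  n ≥ 4.8164
Smallest integer n = 5

5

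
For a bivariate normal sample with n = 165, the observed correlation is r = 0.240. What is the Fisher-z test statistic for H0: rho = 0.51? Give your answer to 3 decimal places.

z_r = atanh(0.240) = 0.244774,  z_0 = atanh(0.51) = 0.562730
SE = 1/√(n−3) = 1/√162 = 0.078567
z = (z_r − z_0)/SE = (0.244774 − 0.562730) / 0.078567 = -0.317956 / 0.078567 = -4.047

-4.047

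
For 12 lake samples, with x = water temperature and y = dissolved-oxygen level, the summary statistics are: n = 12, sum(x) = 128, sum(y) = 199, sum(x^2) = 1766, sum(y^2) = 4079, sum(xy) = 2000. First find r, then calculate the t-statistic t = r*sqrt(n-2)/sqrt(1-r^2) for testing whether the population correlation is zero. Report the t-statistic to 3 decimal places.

-0.712

Numerator: nΣxy − (Σx)(Σy) = 12·2000 − (128)(199) = -1472
Denominator: √[(nΣx²−(Σx)²)(nΣy²−(Σy)²)]
  nΣx²−(Σx)² = 12·1766 − 16384 = 4808;  nΣy²−(Σy)² = 12·4079 − 39601 = 9347
  √(4808·9347) = √44940376 = 6703.7583
r = -1472 / 6703.7583 = -0.2196
t = r·√(n−2)/√(1−r²) = -0.2196·√10 / √(1−0.048224) = -0.694436 / 0.975590 = -0.712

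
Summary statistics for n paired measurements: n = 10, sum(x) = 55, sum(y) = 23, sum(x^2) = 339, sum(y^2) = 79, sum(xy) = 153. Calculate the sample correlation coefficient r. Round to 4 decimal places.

Numerator: nΣxy − (Σx)(Σy) = 10·153 − (55)(23) = 265
Denominator: √[(nΣx²−(Σx)²)(nΣy²−(Σy)²)]
  nΣx²−(Σx)² = 10·339 − 3025 = 365;  nΣy²−(Σy)² = 10·79 − 529 = 261
  √(365·261) = √95265 = 308.6503
r = 265 / 308.6503 = 0.8586

0.8586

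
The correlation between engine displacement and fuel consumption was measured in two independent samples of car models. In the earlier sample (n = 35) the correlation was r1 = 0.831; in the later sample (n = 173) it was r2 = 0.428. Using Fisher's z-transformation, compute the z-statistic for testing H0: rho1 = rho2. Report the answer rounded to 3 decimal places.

Fisher z-transforms: z1 = atanh(0.831) = 1.191359, z2 = atanh(0.428) = 0.457446; difference d = 0.733913
Var(d) = 1/32 + 1/170 = 0.0312500 + 0.0058824 = 0.0371324
z = d/√Var(d) = 0.733913 / √0.0371324 = 0.733913 / 0.192698 = 3.809

3.809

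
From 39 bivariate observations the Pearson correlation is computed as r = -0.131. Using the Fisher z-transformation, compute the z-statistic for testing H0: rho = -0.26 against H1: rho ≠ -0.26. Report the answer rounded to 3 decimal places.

0.806

z_r = atanh(-0.131) = -0.131757,  z_0 = atanh(-0.26) = -0.266108
SE = 1/√(n−3) = 1/√36 = 0.166667
z = (z_r − z_0)/SE = (-0.131757 − (-0.266108)) / 0.166667 = 0.134351 / 0.166667 = 0.806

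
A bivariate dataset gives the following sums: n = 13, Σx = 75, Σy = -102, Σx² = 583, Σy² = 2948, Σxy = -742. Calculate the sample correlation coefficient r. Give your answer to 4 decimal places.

Numerator: nΣxy − (Σx)(Σy) = 13·(-742) − (75)(-102) = -1996
Denominator: √[(nΣx²−(Σx)²)(nΣy²−(Σy)²)]
  nΣx²−(Σx)² = 13·583 − 5625 = 1954;  nΣy²−(Σy)² = 13·2948 − 10404 = 27920
  √(1954·27920) = √54555680 = 7386.1817
r = -1996 / 7386.1817 = -0.2702

-0.2702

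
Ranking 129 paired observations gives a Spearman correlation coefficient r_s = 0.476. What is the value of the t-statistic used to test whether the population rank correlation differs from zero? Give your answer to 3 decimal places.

6.100

1 − r_s² = 1 − 0.226576 = 0.773424;  √(1−r_s²) = 0.879445
√(n−2) = √127 = 11.269428
t = r_s·√(n−2)/√(1−r_s²) = 0.476 · 11.269428 / 0.879445 = 6.100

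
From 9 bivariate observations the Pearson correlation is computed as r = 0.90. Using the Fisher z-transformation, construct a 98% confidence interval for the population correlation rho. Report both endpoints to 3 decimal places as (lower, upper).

z_r = atanh(0.90) = 1.472219;  SE = 1/√(n−3) = 1/√6 = 0.408248
z-limits: 1.472219 ± 2.326·0.408248 = 1.472219 ± 0.949585 = [0.522634, 2.421804]
ρ-limits: (tanh 0.522634, tanh 2.421804) = (0.480, 0.984)

(0.480, 0.984)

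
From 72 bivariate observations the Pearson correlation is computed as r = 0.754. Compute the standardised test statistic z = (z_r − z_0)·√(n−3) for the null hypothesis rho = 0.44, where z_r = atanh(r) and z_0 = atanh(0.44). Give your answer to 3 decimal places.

Fisher z: atanh(0.754) = 0.982161, atanh(0.44) = 0.472231
z = (z_r − z_0)·√(n−3) = (0.982161 − 0.472231)·√69 = 0.509930 · 8.306624 = 4.236

4.236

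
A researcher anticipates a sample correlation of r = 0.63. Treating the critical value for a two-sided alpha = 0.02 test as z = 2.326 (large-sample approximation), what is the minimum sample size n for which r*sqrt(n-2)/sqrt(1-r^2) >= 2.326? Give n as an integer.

r√(n−2)/√(1−r²) ≥ 2.326  ⇔  n−2 ≥ (2.326)²·(1−r²)/r²
(1−r²)/r² = (1−0.3969)/0.3969 = 1.5195
n ≥ 2 + 5.410276·1.5195 = 2 + 8.2209 = 10.2209
⌈10.2209⌉ = 11

11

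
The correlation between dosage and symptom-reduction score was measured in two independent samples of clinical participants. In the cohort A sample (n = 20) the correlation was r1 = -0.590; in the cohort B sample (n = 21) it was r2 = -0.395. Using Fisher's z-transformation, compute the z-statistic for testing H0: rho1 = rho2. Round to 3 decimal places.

-0.769

Fisher z-transforms: z1 = atanh(-0.590) = -0.677666, z2 = atanh(-0.395) = -0.417711; difference d = -0.259955
Var(d) = 1/17 + 1/18 = 0.0588235 + 0.0555556 = 0.1143791
z = d/√Var(d) = -0.259955 / √0.1143791 = -0.259955 / 0.338200 = -0.769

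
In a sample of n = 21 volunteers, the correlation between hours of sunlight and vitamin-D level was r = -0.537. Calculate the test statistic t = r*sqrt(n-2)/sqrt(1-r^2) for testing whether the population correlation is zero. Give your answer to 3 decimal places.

-2.775

t = r·√(n−2) / √(1−r²) with r = -0.537, n = 21
  = -0.537·√19 / √(1 − 0.288369)
  = -0.537·4.358899 / 0.843582
  = -2.340729 / 0.843582 = -2.775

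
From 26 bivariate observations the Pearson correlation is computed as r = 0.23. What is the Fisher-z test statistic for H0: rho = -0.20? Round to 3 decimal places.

2.095

Fisher z: atanh(0.23) = 0.234189, atanh(-0.20) = -0.202733
z = (z_r − z_0)·√(n−3) = (0.234189 − (-0.202733))·√23 = 0.436922 · 4.795832 = 2.095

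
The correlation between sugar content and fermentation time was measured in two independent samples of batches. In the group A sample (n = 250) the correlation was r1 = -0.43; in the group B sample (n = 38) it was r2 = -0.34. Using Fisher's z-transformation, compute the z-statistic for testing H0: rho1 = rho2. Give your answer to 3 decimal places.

-0.586

Fisher z-transforms: z1 = atanh(-0.43) = -0.459897, z2 = atanh(-0.34) = -0.354093; difference d = -0.105804
Var(d) = 1/247 + 1/35 = 0.0040486 + 0.0285714 = 0.0326200
z = d/√Var(d) = -0.105804 / √0.0326200 = -0.105804 / 0.180610 = -0.586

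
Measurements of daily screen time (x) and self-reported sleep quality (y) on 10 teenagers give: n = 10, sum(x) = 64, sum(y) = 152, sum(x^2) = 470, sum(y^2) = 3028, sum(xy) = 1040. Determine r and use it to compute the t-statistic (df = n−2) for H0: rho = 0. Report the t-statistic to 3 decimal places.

Numerator: nΣxy − (Σx)(Σy) = 10·1040 − (64)(152) = 672
Denominator: √[(nΣx²−(Σx)²)(nΣy²−(Σy)²)]
  nΣx²−(Σx)² = 10·470 − 4096 = 604;  nΣy²−(Σy)² = 10·3028 − 23104 = 7176
  √(604·7176) = √4334304 = 2081.8991
r = 672 / 2081.8991 = 0.3228
t = r·√(n−2)/√(1−r²) = 0.3228·√8 / √(1−0.104200) = 0.913016 / 0.946467 = 0.965

0.965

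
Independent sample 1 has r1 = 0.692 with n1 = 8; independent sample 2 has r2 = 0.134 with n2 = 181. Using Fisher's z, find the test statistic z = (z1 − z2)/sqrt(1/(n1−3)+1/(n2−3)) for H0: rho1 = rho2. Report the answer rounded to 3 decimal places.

Fisher z-transforms: z1 = atanh(0.692) = 0.851783, z2 = atanh(0.134) = 0.134811; difference d = 0.716972
Var(d) = 1/5 + 1/178 = 0.2000000 + 0.0056180 = 0.2056180
z = d/√Var(d) = 0.716972 / √0.2056180 = 0.716972 / 0.453451 = 1.581

1.581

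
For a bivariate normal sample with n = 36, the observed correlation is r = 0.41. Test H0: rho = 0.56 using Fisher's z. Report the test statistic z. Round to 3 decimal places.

-1.133

Fisher z: atanh(0.41) = 0.435611, atanh(0.56) = 0.632833
z = (z_r − z_0)·√(n−3) = (0.435611 − 0.632833)·√33 = -0.197222 · 5.744563 = -1.133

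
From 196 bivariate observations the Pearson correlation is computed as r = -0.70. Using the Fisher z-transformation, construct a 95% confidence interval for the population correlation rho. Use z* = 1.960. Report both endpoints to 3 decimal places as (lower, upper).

(-0.765, -0.621)

Fisher z: z_r = atanh(r) = ½·ln((1+(-0.70))/(1−(-0.70))) = -0.867301
SE(z) = 1/√(n−3) = 1/√193 = 0.071982
95% ⇒ z* = 1.960; margin = 1.960·0.071982 = 0.141085
CI on z-scale: (-1.008386, -0.726216)
Back-transform: tanh(-1.008386) = -0.765094, tanh(-0.726216) = -0.620745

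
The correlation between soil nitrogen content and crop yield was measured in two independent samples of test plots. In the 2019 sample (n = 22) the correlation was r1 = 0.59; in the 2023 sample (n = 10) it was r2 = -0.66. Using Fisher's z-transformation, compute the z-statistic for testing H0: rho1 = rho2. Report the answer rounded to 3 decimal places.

3.326

Fisher z-transforms: z1 = atanh(0.59) = 0.677666, z2 = atanh(-0.66) = -0.792814; difference d = 1.470480
Var(d) = 1/19 + 1/7 = 0.0526316 + 0.1428571 = 0.1954887
z = d/√Var(d) = 1.470480 / √0.1954887 = 1.470480 / 0.442141 = 3.326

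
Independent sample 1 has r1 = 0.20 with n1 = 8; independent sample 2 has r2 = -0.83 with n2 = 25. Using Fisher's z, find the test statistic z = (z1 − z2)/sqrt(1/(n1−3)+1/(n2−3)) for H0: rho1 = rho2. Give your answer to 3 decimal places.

Fisher z-transforms: z1 = atanh(0.20) = 0.202733, z2 = atanh(-0.83) = -1.188136; difference d = 1.390869
Var(d) = 1/5 + 1/22 = 0.2000000 + 0.0454545 = 0.2454545
z = d/√Var(d) = 1.390869 / √0.2454545 = 1.390869 / 0.495434 = 2.807

2.807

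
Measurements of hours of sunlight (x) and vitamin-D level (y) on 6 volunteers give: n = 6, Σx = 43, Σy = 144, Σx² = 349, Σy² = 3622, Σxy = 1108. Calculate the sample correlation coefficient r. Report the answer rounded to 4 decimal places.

S_xy = nΣxy − ΣxΣy = 6·1108 − 43·144 = 6648 − 6192 = 456
S_xx = nΣx² − (Σx)² = 6·349 − 43² = 2094 − 1849 = 245
S_yy = nΣy² − (Σy)² = 6·3622 − 144² = 21732 − 20736 = 996
r = S_xy / √(S_xx·S_yy) = 456 / √(245·996) = 456 / √244020 = 456 / 493.9838 = 0.9231

0.9231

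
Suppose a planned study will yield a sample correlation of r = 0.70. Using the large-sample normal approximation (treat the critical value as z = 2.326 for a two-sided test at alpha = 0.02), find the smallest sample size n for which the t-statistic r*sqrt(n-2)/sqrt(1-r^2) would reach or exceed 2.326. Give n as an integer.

8

Need r·√(n−2)/√(1−r²) ≥ 2.326
√(n−2) ≥ 2.326·√(1−0.4900) / 0.70 = 2.326·0.714143 / 0.70 = 2.3730
n−2 ≥ 5.6311  ⇒  n ≥ 7.6311
Smallest integer n = 8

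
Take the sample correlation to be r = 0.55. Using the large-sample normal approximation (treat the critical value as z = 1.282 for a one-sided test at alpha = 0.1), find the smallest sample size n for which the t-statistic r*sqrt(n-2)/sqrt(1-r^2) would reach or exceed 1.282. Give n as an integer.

6

r√(n−2)/√(1−r²) ≥ 1.282  ⇔  n−2 ≥ (1.282)²·(1−r²)/r²
(1−r²)/r² = (1−0.3025)/0.3025 = 2.3058
n ≥ 2 + 1.643524·2.3058 = 2 + 3.7896 = 5.7896
⌈5.7896⌉ = 6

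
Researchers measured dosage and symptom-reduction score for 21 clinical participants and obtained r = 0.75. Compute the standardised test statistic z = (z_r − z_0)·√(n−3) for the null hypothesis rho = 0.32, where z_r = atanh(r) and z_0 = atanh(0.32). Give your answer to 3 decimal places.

2.721

z_r = atanh(0.75) = 0.972955,  z_0 = atanh(0.32) = 0.331647
SE = 1/√(n−3) = 1/√18 = 0.235702
z = (z_r − z_0)/SE = (0.972955 − 0.331647) / 0.235702 = 0.641308 / 0.235702 = 2.721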